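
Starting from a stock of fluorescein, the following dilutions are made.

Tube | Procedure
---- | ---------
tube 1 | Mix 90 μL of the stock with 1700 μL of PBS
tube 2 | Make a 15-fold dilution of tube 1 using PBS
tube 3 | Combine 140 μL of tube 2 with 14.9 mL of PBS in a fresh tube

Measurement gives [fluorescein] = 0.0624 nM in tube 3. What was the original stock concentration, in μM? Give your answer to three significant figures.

Step 1: 90 μL + 1700 μL = 1790 μL total → factor 1790/90 = 19.889
Step 2: 15-fold → factor 15
Step 3: 140 μL + 14.9 mL = 15040 μL total → factor 15040/140 = 107.43
Overall dilution factor = 19.889 × 15 × 107.43 = 32050
Stock = 0.0624 nM × 32050 = 2000 nM = 2.00 μM

2.00 μM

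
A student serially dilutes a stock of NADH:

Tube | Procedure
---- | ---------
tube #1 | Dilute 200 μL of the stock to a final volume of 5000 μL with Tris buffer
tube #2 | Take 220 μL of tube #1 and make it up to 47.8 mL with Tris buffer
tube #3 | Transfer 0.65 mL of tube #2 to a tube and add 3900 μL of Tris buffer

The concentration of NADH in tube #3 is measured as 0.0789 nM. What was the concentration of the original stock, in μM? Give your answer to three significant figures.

3.00 μM

Step 1: 200 μL brought to 5000 μL → factor 5000/200 = 25
Step 2: 220 μL brought to 47.8 mL → factor 47800/220 = 217.27
Step 3: 0.65 mL + 3900 μL = 4.55 mL total → factor 4.55/0.65 = 7
Overall dilution factor = 25 × 217.27 × 7 = 38023
Stock = 0.0789 nM × 38023 = 3000 nM = 3.00 μM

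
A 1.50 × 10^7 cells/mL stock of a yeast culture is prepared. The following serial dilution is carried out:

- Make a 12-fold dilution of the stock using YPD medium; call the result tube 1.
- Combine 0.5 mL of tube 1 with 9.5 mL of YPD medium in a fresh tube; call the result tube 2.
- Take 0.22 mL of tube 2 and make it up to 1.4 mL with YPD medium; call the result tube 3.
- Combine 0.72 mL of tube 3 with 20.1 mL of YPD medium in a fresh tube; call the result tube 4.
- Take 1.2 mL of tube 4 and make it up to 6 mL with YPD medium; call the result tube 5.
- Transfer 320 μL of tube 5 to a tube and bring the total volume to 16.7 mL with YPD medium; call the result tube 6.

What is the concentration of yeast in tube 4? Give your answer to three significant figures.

Step 1: 12-fold → factor 12
Step 2: 0.5 mL + 9.5 mL = 10 mL total → factor 10/0.5 = 20
Step 3: 0.22 mL brought to 1.4 mL → factor 1.4/0.22 = 6.3636
Step 4: 0.72 mL + 20.1 mL = 20.82 mL total → factor 20.82/0.72 = 28.917
Dilution factor through tube 4 = 12 × 20 × 6.3636 × 28.917 = 44164
[tube 4] = 1.50 × 10^7 cells/mL / 44164 = 340 cells/mL

340 cells/mL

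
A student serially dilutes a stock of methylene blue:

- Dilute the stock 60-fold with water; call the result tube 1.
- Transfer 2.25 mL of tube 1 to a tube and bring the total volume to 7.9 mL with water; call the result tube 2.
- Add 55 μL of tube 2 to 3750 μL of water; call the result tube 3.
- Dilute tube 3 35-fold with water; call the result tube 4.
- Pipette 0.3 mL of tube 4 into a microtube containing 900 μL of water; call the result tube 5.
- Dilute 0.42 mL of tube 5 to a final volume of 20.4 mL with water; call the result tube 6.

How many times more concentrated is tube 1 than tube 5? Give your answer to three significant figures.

3.40 × 10^4

Step 1: 60-fold → factor 60
Step 2: 2.25 mL brought to 7.9 mL → factor 7.9/2.25 = 3.5111
Step 3: 55 μL + 3750 μL = 3805 μL total → factor 3805/55 = 69.182
Step 4: 35-fold → factor 35
Step 5: 0.3 mL + 900 μL = 1.2 mL total → factor 1.2/0.3 = 4
Dilution factor to tube 1 = 60; to tube 5 = 2.0404 × 10^6
[tube 1]/[tube 5] = (factor to tube 5)/(factor to tube 1) = 2.0404 × 10^6/60 = 3.40 × 10^4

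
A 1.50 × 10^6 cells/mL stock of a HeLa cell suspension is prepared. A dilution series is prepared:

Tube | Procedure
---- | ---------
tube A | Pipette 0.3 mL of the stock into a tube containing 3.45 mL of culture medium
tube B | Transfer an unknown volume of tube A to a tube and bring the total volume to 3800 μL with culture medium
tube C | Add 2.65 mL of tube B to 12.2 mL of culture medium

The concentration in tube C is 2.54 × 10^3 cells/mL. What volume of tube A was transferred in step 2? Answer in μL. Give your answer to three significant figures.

451 μL

Step 1: 0.3 mL + 3.45 mL = 3.75 mL total → factor 3.75/0.3 = 12.5
Step 2: v brought to 3800 μL → factor = 3800 μL/v
Step 3: 2.65 mL + 12.2 mL = 14.85 mL total → factor 14.85/2.65 = 5.6038
Product of known-step factors = 70.047
Overall factor = 1.50 × 10^6 cells/mL / (2.54 × 10^3 cells/mL) = 590.55
Step-2 factor = 590.55 / 70.047 = 8.4308
v = 3800 μL / 8.4308 = 451 μL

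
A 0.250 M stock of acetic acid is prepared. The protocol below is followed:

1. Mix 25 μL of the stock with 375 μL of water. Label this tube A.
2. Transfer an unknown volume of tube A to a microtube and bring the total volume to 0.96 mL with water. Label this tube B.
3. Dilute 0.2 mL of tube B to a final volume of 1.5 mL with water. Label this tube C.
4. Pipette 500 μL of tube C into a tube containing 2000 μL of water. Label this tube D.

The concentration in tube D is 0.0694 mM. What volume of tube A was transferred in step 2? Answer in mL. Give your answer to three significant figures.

Step 1: 25 μL + 375 μL = 400 μL total → factor 400/25 = 16
Step 2: v brought to 0.96 mL → factor = 0.96 mL/v
Step 3: 0.2 mL brought to 1.5 mL → factor 1.5/0.2 = 7.5
Step 4: 500 μL + 2000 μL = 2500 μL total → factor 2500/500 = 5
Product of known-step factors = 600
Overall factor = 0.250 M / (0.0694 mM) = 3602.3
Step-2 factor = 3602.3 / 600 = 6.0038
v = 0.96 mL / 6.0038 = 0.160 mL

0.160 mL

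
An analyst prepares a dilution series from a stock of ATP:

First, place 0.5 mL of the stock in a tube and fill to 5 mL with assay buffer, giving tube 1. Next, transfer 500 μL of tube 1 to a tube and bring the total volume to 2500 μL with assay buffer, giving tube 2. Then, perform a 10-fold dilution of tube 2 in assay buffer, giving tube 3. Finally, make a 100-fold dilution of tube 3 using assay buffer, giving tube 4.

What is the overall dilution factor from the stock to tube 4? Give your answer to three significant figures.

5.00 × 10^4

Step 1: 0.5 mL brought to 5 mL → factor 5/0.5 = 10
Step 2: 500 μL brought to 2500 μL → factor 2500/500 = 5
Step 3: 10-fold → factor 10
Step 4: 100-fold → factor 100
Overall dilution factor = 10 × 5 × 10 × 100 = 50000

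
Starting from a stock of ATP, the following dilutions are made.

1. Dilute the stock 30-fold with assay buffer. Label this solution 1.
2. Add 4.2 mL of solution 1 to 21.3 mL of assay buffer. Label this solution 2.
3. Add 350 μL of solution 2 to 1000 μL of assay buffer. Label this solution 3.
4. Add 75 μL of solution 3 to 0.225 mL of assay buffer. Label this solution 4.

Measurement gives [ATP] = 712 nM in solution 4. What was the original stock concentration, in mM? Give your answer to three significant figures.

Step 1: 30-fold → factor 30
Step 2: 4.2 mL + 21.3 mL = 25.5 mL total → factor 25.5/4.2 = 6.0714
Step 3: 350 μL + 1000 μL = 1350 μL total → factor 1350/350 = 3.8571
Step 4: 75 μL + 0.225 mL = 300 μL total → factor 300/75 = 4
Overall dilution factor = 30 × 6.0714 × 3.8571 × 4 = 2810.2
Stock = 712 nM × 2810.2 = 2.001 × 10^6 nM = 2.00 mM

2.00 mM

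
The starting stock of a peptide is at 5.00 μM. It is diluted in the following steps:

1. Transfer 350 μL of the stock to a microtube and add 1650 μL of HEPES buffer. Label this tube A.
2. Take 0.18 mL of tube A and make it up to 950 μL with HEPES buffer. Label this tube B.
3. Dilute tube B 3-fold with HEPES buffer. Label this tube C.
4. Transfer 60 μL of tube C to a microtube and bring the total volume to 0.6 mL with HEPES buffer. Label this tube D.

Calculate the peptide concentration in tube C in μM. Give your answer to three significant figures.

0.0553 μM

Step 1: 350 μL + 1650 μL = 2000 μL total → factor 2000/350 = 5.7143
Step 2: 0.18 mL brought to 950 μL → factor 0.95/0.18 = 5.2778
Step 3: 3-fold → factor 3
Dilution factor through tube C = 5.7143 × 5.2778 × 3 = 90.476
[tube C] = 5.00 μM / 90.476 = 0.0553 μM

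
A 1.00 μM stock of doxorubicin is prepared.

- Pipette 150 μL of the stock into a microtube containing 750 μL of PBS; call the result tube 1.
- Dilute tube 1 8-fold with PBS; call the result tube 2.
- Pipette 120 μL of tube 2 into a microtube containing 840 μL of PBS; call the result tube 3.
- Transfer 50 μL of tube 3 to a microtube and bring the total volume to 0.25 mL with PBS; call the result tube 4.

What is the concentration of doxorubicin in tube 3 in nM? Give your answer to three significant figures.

2.60 nM

Step 1: 150 μL + 750 μL = 900 μL total → factor 900/150 = 6
Step 2: 8-fold → factor 8
Step 3: 120 μL + 840 μL = 960 μL total → factor 960/120 = 8
Dilution factor through tube 3 = 6 × 8 × 8 = 384
[tube 3] = 1.00 μM / 384 = 0.002604 μM = 2.60 nM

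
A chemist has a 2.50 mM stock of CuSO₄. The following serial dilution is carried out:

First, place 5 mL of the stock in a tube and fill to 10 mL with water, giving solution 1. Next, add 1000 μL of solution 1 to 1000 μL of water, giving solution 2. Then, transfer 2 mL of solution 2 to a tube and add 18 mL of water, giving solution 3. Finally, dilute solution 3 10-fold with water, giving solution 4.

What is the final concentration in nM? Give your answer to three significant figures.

Step 1: 5 mL brought to 10 mL → factor 10/5 = 2
Step 2: 1000 μL + 1000 μL = 2000 μL total → factor 2000/1000 = 2
Step 3: 2 mL + 18 mL = 20 mL total → factor 20/2 = 10
Step 4: 10-fold → factor 10
Overall dilution factor = 2 × 2 × 10 × 10 = 400
Final = 2.50 mM / 400 = 0.006250 mM = 6.25 × 10^3 nM

6.25 × 10^3 nM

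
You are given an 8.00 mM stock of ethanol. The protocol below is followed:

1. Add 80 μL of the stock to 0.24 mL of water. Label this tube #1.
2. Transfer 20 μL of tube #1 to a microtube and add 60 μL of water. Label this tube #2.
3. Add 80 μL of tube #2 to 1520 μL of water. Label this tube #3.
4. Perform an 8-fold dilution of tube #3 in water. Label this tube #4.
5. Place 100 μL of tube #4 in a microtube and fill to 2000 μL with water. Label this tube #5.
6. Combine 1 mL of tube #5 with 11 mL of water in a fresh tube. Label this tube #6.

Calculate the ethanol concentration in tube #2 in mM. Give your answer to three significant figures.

0.500 mM

Step 1: 80 μL + 0.24 mL = 320 μL total → factor 320/80 = 4
Step 2: 20 μL + 60 μL = 80 μL total → factor 80/20 = 4
Dilution factor through tube #2 = 4 × 4 = 16
[tube #2] = 8.00 mM / 16 = 0.500 mM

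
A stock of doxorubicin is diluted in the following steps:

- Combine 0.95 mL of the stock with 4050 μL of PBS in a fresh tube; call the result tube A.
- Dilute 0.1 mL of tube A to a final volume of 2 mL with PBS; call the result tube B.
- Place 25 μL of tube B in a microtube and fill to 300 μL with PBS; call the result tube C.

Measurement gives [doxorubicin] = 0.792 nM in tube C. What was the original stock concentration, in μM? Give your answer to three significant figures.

Step 1: 0.95 mL + 4050 μL = 5 mL total → factor 5/0.95 = 5.2632
Step 2: 0.1 mL brought to 2 mL → factor 2/0.1 = 20
Step 3: 25 μL brought to 300 μL → factor 300/25 = 12
Overall dilution factor = 5.2632 × 20 × 12 = 1263.2
Stock = 0.792 nM × 1263.2 = 1000 nM = 1.00 μM

1.00 μM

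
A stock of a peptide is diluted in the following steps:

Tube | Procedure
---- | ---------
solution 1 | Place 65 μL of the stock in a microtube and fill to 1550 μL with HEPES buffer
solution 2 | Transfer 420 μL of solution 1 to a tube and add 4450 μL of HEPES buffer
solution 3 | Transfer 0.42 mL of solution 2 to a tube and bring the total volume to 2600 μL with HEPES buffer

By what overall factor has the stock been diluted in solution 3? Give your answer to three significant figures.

1.71 × 10^3

Step 1: 65 μL brought to 1550 μL → factor 1550/65 = 23.846
Step 2: 420 μL + 4450 μL = 4870 μL total → factor 4870/420 = 11.595
Step 3: 0.42 mL brought to 2600 μL → factor 2.6/0.42 = 6.1905
Overall dilution factor = 23.846 × 11.595 × 6.1905 = 1711.7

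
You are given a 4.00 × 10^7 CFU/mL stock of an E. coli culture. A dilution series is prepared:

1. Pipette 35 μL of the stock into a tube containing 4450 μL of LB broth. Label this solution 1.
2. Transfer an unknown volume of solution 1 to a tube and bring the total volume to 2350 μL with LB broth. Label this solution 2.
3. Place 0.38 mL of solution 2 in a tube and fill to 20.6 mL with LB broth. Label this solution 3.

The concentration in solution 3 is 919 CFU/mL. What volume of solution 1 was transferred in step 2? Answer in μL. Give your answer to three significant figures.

Step 1: 35 μL + 4450 μL = 4485 μL total → factor 4485/35 = 128.14
Step 2: v brought to 2350 μL → factor = 2350 μL/v
Step 3: 0.38 mL brought to 20.6 mL → factor 20.6/0.38 = 54.211
Product of known-step factors = 6946.7
Overall factor = 4.00 × 10^7 CFU/mL / (919 CFU/mL) = 43526
Step-2 factor = 43526 / 6946.7 = 6.2657
v = 2350 μL / 6.2657 = 375 μL

375 μL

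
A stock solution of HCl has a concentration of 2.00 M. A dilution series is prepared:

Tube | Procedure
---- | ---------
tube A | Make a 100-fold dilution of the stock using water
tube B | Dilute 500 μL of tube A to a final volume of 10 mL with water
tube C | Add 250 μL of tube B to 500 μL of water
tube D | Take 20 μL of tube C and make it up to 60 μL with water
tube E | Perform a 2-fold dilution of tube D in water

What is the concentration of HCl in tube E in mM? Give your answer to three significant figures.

0.0556 mM

Step 1: 100-fold → factor 100
Step 2: 500 μL brought to 10 mL → factor 10000/500 = 20
Step 3: 250 μL + 500 μL = 750 μL total → factor 750/250 = 3
Step 4: 20 μL brought to 60 μL → factor 60/20 = 3
Step 5: 2-fold → factor 2
Overall dilution factor = 100 × 20 × 3 × 3 × 2 = 36000
Final = 2.00 M / 36000 = 5.556 × 10^-5 M = 0.0556 mM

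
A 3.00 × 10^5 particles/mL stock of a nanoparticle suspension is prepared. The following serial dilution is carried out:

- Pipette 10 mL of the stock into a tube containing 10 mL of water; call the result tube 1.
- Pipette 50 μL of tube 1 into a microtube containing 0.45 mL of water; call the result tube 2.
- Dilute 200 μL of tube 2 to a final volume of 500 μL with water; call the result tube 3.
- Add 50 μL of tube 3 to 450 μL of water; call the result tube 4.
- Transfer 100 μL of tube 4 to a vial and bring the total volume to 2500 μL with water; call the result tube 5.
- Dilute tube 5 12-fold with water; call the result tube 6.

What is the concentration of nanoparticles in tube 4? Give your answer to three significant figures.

Step 1: 10 mL + 10 mL = 20 mL total → factor 20/10 = 2
Step 2: 50 μL + 0.45 mL = 500 μL total → factor 500/50 = 10
Step 3: 200 μL brought to 500 μL → factor 500/200 = 2.5
Step 4: 50 μL + 450 μL = 500 μL total → factor 500/50 = 10
Dilution factor through tube 4 = 2 × 10 × 2.5 × 10 = 500
[tube 4] = 3.00 × 10^5 particles/mL / 500 = 600 particles/mL

600 particles/mL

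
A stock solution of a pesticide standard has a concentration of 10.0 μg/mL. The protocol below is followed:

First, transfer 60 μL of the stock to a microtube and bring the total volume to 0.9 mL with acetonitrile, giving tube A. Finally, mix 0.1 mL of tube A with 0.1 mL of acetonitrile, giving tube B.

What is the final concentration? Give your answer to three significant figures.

0.333 μg/mL

Step 1: 60 μL brought to 0.9 mL → factor 900/60 = 15
Step 2: 0.1 mL + 0.1 mL = 0.2 mL total → factor 0.2/0.1 = 2
Overall dilution factor = 15 × 2 = 30
Final = 10.0 μg/mL / 30 = 0.333 μg/mL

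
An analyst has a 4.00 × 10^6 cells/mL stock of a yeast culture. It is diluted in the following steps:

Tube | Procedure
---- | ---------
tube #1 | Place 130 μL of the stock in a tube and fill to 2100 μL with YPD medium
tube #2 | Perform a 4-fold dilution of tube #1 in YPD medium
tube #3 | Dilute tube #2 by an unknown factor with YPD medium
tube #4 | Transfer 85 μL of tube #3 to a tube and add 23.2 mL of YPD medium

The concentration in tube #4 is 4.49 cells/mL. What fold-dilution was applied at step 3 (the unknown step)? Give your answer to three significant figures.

Step 1: 130 μL brought to 2100 μL → factor 2100/130 = 16.154
Step 2: 4-fold → factor 4
Step 3: unknown factor x
Step 4: 85 μL + 23.2 mL = 23285 μL total → factor 23285/85 = 273.94
Product of known-step factors = 17701
Overall factor = 4.00 × 10^6 cells/mL / (4.49 cells/mL) = 8.9087 × 10^5
x = 8.9087 × 10^5 / 17701 = 50.3

50.3-fold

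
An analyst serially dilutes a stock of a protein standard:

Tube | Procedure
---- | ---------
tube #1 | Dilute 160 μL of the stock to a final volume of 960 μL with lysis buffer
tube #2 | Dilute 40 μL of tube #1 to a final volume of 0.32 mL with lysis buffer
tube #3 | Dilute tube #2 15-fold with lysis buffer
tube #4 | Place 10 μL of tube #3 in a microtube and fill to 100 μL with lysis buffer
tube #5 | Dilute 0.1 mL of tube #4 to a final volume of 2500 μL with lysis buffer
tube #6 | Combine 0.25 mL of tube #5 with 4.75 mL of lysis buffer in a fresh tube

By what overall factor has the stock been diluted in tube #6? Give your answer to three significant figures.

3.60 × 10^6

Step 1: 160 μL brought to 960 μL → factor 960/160 = 6
Step 2: 40 μL brought to 0.32 mL → factor 320/40 = 8
Step 3: 15-fold → factor 15
Step 4: 10 μL brought to 100 μL → factor 100/10 = 10
Step 5: 0.1 mL brought to 2500 μL → factor 2.5/0.1 = 25
Step 6: 0.25 mL + 4.75 mL = 5 mL total → factor 5/0.25 = 20
Overall dilution factor = 6 × 8 × 15 × 10 × 25 × 20 = 3.6 × 10^6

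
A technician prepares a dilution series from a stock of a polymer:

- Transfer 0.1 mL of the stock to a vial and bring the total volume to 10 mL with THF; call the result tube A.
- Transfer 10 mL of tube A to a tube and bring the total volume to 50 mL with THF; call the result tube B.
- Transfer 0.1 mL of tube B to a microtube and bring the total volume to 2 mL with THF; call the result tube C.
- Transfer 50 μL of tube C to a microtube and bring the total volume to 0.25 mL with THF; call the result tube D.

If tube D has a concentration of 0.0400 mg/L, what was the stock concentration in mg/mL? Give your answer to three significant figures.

2.00 mg/mL

Step 1: 0.1 mL brought to 10 mL → factor 10/0.1 = 100
Step 2: 10 mL brought to 50 mL → factor 50/10 = 5
Step 3: 0.1 mL brought to 2 mL → factor 2/0.1 = 20
Step 4: 50 μL brought to 0.25 mL → factor 250/50 = 5
Overall dilution factor = 100 × 5 × 20 × 5 = 50000
Stock = 0.0400 mg/L × 50000 = 2000 mg/L = 2.00 mg/mL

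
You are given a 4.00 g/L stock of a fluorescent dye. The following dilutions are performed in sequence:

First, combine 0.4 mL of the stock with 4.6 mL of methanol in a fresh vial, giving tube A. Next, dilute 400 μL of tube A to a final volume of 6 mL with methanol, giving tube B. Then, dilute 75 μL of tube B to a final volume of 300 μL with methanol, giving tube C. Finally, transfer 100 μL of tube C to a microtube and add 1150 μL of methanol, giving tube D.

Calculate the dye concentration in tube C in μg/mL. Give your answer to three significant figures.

5.33 μg/mL

Step 1: 0.4 mL + 4.6 mL = 5 mL total → factor 5/0.4 = 12.5
Step 2: 400 μL brought to 6 mL → factor 6000/400 = 15
Step 3: 75 μL brought to 300 μL → factor 300/75 = 4
Dilution factor through tube C = 12.5 × 15 × 4 = 750
[tube C] = 4.00 g/L / 750 = 0.005333 g/L = 5.33 μg/mL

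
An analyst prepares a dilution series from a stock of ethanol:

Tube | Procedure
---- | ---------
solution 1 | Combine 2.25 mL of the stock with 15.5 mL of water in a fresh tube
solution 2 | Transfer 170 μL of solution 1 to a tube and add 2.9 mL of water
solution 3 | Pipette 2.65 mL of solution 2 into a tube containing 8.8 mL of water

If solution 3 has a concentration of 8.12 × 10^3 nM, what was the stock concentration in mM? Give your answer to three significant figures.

5.00 mM

Step 1: 2.25 mL + 15.5 mL = 17.75 mL total → factor 17.75/2.25 = 7.8889
Step 2: 170 μL + 2.9 mL = 3070 μL total → factor 3070/170 = 18.059
Step 3: 2.65 mL + 8.8 mL = 11.45 mL total → factor 11.45/2.65 = 4.3208
Overall dilution factor = 7.8889 × 18.059 × 4.3208 = 615.55
Stock = 8.12 × 10^3 nM × 615.55 = 4.998 × 10^6 nM = 5.00 mM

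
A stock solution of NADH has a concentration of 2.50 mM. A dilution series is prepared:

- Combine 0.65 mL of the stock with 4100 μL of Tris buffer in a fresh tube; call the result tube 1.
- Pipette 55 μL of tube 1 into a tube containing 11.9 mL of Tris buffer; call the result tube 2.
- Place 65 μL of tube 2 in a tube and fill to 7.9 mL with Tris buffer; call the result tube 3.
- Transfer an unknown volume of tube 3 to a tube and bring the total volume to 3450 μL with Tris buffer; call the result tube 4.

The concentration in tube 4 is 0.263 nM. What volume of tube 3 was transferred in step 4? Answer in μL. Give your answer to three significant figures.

70.1 μL

Step 1: 0.65 mL + 4100 μL = 4.75 mL total → factor 4.75/0.65 = 7.3077
Step 2: 55 μL + 11.9 mL = 11955 μL total → factor 11955/55 = 217.36
Step 3: 65 μL brought to 7.9 mL → factor 7900/65 = 121.54
Step 4: v brought to 3450 μL → factor = 3450 μL/v
Product of known-step factors = 1.9305 × 10^5
Overall factor = 2.50 mM / (0.263 nM) = 9.5057 × 10^6
Step-4 factor = 9.5057 × 10^6 / 1.9305 × 10^5 = 49.238
v = 3450 μL / 49.238 = 70.1 μL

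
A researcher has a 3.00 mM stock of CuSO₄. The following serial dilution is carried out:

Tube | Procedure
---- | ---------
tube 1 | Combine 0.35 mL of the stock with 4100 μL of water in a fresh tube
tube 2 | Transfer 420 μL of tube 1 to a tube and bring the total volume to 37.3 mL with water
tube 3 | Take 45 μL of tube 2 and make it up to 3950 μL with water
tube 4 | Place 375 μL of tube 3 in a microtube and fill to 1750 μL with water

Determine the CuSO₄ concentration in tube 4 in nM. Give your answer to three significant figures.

6.49 nM

Step 1: 0.35 mL + 4100 μL = 4.45 mL total → factor 4.45/0.35 = 12.714
Step 2: 420 μL brought to 37.3 mL → factor 37300/420 = 88.81
Step 3: 45 μL brought to 3950 μL → factor 3950/45 = 87.778
Step 4: 375 μL brought to 1750 μL → factor 1750/375 = 4.6667
Overall dilution factor = 12.714 × 88.81 × 87.778 × 4.6667 = 4.6253 × 10^5
Final = 3.00 mM / 4.6253 × 10^5 = 6.486 × 10^-6 mM = 6.49 nM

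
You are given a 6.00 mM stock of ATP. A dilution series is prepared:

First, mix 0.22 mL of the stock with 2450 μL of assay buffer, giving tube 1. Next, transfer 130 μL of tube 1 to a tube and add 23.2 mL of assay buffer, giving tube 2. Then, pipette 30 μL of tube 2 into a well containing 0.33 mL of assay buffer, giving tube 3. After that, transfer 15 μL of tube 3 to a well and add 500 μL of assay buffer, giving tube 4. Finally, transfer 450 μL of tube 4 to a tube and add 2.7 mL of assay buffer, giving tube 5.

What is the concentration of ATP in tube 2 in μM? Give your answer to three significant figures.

2.75 μM

Step 1: 0.22 mL + 2450 μL = 2.67 mL total → factor 2.67/0.22 = 12.136
Step 2: 130 μL + 23.2 mL = 23330 μL total → factor 23330/130 = 179.46
Dilution factor through tube 2 = 12.136 × 179.46 = 2178
[tube 2] = 6.00 mM / 2178 = 0.002755 mM = 2.75 μM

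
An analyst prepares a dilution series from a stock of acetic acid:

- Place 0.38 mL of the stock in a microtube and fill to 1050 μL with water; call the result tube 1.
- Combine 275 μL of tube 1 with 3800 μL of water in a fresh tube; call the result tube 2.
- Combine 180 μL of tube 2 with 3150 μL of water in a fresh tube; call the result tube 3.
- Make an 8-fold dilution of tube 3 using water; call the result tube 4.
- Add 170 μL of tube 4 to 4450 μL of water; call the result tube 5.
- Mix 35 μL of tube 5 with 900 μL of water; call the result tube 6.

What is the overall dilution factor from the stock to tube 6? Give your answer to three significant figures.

Step 1: 0.38 mL brought to 1050 μL → factor 1.05/0.38 = 2.7632
Step 2: 275 μL + 3800 μL = 4075 μL total → factor 4075/275 = 14.818
Step 3: 180 μL + 3150 μL = 3330 μL total → factor 3330/180 = 18.5
Step 4: 8-fold → factor 8
Step 5: 170 μL + 4450 μL = 4620 μL total → factor 4620/170 = 27.176
Step 6: 35 μL + 900 μL = 935 μL total → factor 935/35 = 26.714
Overall dilution factor = 2.7632 × 14.818 × 18.5 × 8 × 27.176 × 26.714 = 4.3995 × 10^6

4.40 × 10^6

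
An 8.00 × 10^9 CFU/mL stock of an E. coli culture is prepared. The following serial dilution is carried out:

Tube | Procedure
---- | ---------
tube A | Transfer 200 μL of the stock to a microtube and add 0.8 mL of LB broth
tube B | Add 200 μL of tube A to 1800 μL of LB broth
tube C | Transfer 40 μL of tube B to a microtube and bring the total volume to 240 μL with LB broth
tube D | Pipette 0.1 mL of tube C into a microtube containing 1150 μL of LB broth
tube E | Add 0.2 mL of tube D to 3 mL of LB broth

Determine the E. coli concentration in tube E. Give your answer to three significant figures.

Step 1: 200 μL + 0.8 mL = 1000 μL total → factor 1000/200 = 5
Step 2: 200 μL + 1800 μL = 2000 μL total → factor 2000/200 = 10
Step 3: 40 μL brought to 240 μL → factor 240/40 = 6
Step 4: 0.1 mL + 1150 μL = 1.25 mL total → factor 1.25/0.1 = 12.5
Step 5: 0.2 mL + 3 mL = 3.2 mL total → factor 3.2/0.2 = 16
Overall dilution factor = 5 × 10 × 6 × 12.5 × 16 = 60000
Final = 8.00 × 10^9 CFU/mL / 60000 = 1.33 × 10^5 CFU/mL

1.33 × 10^5 CFU/mL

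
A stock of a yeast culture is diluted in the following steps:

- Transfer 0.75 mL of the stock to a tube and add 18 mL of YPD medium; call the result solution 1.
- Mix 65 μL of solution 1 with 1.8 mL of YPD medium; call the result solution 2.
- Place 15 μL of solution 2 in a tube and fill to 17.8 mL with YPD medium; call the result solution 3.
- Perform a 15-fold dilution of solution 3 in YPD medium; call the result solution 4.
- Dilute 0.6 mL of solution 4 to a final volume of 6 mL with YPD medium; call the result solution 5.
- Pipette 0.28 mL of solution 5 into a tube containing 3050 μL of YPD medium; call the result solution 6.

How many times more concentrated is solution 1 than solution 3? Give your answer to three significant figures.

3.40 × 10^4

Step 1: 0.75 mL + 18 mL = 18.75 mL total → factor 18.75/0.75 = 25
Step 2: 65 μL + 1.8 mL = 1865 μL total → factor 1865/65 = 28.692
Step 3: 15 μL brought to 17.8 mL → factor 17800/15 = 1186.7
Dilution factor to solution 1 = 25; to solution 3 = 8.5121 × 10^5
[solution 1]/[solution 3] = (factor to solution 3)/(factor to solution 1) = 8.5121 × 10^5/25 = 3.40 × 10^4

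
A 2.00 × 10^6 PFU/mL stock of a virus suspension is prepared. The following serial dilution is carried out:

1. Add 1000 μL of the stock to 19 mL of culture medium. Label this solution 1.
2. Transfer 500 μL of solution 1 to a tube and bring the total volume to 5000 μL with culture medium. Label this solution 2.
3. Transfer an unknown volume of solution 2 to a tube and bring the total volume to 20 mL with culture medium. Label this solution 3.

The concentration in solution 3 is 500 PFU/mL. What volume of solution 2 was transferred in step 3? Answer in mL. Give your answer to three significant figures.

Step 1: 1000 μL + 19 mL = 20000 μL total → factor 20000/1000 = 20
Step 2: 500 μL brought to 5000 μL → factor 5000/500 = 10
Step 3: v brought to 20 mL → factor = 20 mL/v
Product of known-step factors = 200
Overall factor = 2.00 × 10^6 PFU/mL / (500 PFU/mL) = 4000
Step-3 factor = 4000 / 200 = 20
v = 20 mL / 20 = 1.00 mL

1.00 mL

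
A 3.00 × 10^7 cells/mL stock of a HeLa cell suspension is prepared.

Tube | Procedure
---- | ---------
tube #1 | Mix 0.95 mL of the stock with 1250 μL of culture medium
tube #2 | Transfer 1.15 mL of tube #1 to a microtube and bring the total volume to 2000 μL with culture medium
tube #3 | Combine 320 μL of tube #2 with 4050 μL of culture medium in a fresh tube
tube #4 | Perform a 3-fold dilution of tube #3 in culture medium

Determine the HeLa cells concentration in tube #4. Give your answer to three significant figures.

1.82 × 10^5 cells/mL

Step 1: 0.95 mL + 1250 μL = 2.2 mL total → factor 2.2/0.95 = 2.3158
Step 2: 1.15 mL brought to 2000 μL → factor 2/1.15 = 1.7391
Step 3: 320 μL + 4050 μL = 4370 μL total → factor 4370/320 = 13.656
Step 4: 3-fold → factor 3
Overall dilution factor = 2.3158 × 1.7391 × 13.656 × 3 = 165
Final = 3.00 × 10^7 cells/mL / 165 = 1.82 × 10^5 cells/mL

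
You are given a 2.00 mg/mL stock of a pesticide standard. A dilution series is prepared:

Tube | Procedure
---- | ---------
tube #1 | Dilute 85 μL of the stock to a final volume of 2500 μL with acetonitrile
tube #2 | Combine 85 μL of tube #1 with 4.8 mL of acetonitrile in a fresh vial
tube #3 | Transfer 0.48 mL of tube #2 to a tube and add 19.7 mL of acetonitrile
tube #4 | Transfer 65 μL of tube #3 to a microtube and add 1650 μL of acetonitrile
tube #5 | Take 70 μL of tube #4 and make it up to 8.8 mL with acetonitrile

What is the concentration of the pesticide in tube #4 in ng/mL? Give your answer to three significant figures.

Step 1: 85 μL brought to 2500 μL → factor 2500/85 = 29.412
Step 2: 85 μL + 4.8 mL = 4885 μL total → factor 4885/85 = 57.471
Step 3: 0.48 mL + 19.7 mL = 20.18 mL total → factor 20.18/0.48 = 42.042
Step 4: 65 μL + 1650 μL = 1715 μL total → factor 1715/65 = 26.385
Dilution factor through tube #4 = 29.412 × 57.471 × 42.042 × 26.385 = 1.875 × 10^6
[tube #4] = 2.00 mg/mL / 1.875 × 10^6 = 1.067 × 10^-6 mg/mL = 1.07 ng/mL

1.07 ng/mL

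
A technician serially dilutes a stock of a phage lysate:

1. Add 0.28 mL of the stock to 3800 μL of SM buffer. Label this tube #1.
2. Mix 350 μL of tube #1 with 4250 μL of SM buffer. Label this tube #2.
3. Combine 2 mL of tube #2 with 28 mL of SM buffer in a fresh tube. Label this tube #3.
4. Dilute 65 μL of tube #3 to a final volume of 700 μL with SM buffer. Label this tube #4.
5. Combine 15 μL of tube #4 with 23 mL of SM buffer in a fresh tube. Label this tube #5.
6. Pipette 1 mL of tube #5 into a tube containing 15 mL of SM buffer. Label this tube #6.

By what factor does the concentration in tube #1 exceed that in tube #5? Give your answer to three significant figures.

Step 1: 0.28 mL + 3800 μL = 4.08 mL total → factor 4.08/0.28 = 14.571
Step 2: 350 μL + 4250 μL = 4600 μL total → factor 4600/350 = 13.143
Step 3: 2 mL + 28 mL = 30 mL total → factor 30/2 = 15
Step 4: 65 μL brought to 700 μL → factor 700/65 = 10.769
Step 5: 15 μL + 23 mL = 23015 μL total → factor 23015/15 = 1534.3
Dilution factor to tube #1 = 14.571; to tube #5 = 4.7467 × 10^7
[tube #1]/[tube #5] = (factor to tube #5)/(factor to tube #1) = 4.7467 × 10^7/14.571 = 3.26 × 10^6

3.26 × 10^6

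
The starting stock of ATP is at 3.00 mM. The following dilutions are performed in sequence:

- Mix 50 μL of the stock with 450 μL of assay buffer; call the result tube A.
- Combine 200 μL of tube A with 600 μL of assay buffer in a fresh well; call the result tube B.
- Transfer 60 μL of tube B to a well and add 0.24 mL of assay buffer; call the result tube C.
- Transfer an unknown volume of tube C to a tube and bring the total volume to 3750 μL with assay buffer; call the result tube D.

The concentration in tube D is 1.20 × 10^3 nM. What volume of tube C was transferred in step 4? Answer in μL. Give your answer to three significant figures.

300 μL

Step 1: 50 μL + 450 μL = 500 μL total → factor 500/50 = 10
Step 2: 200 μL + 600 μL = 800 μL total → factor 800/200 = 4
Step 3: 60 μL + 0.24 mL = 300 μL total → factor 300/60 = 5
Step 4: v brought to 3750 μL → factor = 3750 μL/v
Product of known-step factors = 200
Overall factor = 3.00 mM / (1.20 × 10^3 nM) = 2500
Step-4 factor = 2500 / 200 = 12.5
v = 3750 μL / 12.5 = 300 μL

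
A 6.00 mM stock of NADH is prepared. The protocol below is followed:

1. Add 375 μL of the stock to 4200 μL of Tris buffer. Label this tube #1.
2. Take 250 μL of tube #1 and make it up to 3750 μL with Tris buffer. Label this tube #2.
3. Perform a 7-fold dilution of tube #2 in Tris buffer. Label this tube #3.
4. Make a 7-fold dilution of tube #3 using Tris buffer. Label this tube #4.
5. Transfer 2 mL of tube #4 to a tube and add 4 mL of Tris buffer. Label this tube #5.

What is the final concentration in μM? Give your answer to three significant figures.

Step 1: 375 μL + 4200 μL = 4575 μL total → factor 4575/375 = 12.2
Step 2: 250 μL brought to 3750 μL → factor 3750/250 = 15
Step 3: 7-fold → factor 7
Step 4: 7-fold → factor 7
Step 5: 2 mL + 4 mL = 6 mL total → factor 6/2 = 3
Overall dilution factor = 12.2 × 15 × 7 × 7 × 3 = 26901
Final = 6.00 mM / 26901 = 0.0002230 mM = 0.223 μM

0.223 μM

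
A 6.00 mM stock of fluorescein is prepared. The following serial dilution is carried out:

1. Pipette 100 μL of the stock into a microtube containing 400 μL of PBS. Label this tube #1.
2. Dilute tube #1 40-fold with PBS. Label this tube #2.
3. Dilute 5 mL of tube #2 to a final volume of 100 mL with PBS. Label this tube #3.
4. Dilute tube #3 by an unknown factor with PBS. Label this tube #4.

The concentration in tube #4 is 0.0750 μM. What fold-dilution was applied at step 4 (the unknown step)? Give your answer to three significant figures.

Step 1: 100 μL + 400 μL = 500 μL total → factor 500/100 = 5
Step 2: 40-fold → factor 40
Step 3: 5 mL brought to 100 mL → factor 100/5 = 20
Step 4: unknown factor x
Product of known-step factors = 4000
Overall factor = 6.00 mM / (0.0750 μM) = 80000
x = 80000 / 4000 = 20.0

20.0-fold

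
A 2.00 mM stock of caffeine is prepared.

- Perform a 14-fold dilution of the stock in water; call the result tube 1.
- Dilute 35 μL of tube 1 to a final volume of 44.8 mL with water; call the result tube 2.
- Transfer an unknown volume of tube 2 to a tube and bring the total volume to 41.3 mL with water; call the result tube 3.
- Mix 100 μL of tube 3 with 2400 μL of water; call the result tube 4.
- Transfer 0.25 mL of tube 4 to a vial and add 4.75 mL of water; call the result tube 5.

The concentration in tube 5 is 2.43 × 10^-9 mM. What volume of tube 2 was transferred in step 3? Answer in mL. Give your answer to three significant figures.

Step 1: 14-fold → factor 14
Step 2: 35 μL brought to 44.8 mL → factor 44800/35 = 1280
Step 3: v brought to 41.3 mL → factor = 41.3 mL/v
Step 4: 100 μL + 2400 μL = 2500 μL total → factor 2500/100 = 25
Step 5: 0.25 mL + 4.75 mL = 5 mL total → factor 5/0.25 = 20
Product of known-step factors = 8.96 × 10^6
Overall factor = 2.00 mM / (2.43 × 10^-9 mM) = 8.2305 × 10^8
Step-3 factor = 8.2305 × 10^8 / 8.96 × 10^6 = 91.858
v = 41.3 mL / 91.858 = 0.450 mL

0.450 mL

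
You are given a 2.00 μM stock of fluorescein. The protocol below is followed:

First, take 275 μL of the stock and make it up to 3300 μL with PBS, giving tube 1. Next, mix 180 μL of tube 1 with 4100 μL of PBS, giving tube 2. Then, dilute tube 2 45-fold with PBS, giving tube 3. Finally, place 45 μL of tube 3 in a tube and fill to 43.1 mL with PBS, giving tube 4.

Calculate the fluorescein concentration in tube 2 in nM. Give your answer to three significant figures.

Step 1: 275 μL brought to 3300 μL → factor 3300/275 = 12
Step 2: 180 μL + 4100 μL = 4280 μL total → factor 4280/180 = 23.778
Dilution factor through tube 2 = 12 × 23.778 = 285.33
[tube 2] = 2.00 μM / 285.33 = 0.007009 μM = 7.01 nM

7.01 nM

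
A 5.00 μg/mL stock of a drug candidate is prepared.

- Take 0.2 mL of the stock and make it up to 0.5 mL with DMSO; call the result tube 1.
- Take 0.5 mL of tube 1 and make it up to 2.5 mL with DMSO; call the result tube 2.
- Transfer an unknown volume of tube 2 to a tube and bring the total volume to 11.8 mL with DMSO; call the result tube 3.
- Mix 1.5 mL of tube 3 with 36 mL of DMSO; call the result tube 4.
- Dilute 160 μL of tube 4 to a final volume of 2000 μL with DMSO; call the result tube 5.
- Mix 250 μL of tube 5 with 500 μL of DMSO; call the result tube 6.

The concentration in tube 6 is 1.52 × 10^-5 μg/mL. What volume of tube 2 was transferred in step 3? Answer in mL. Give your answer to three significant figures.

Step 1: 0.2 mL brought to 0.5 mL → factor 0.5/0.2 = 2.5
Step 2: 0.5 mL brought to 2.5 mL → factor 2.5/0.5 = 5
Step 3: v brought to 11.8 mL → factor = 11.8 mL/v
Step 4: 1.5 mL + 36 mL = 37.5 mL total → factor 37.5/1.5 = 25
Step 5: 160 μL brought to 2000 μL → factor 2000/160 = 12.5
Step 6: 250 μL + 500 μL = 750 μL total → factor 750/250 = 3
Product of known-step factors = 11719
Overall factor = 5.00 μg/mL / (1.52 × 10^-5 μg/mL) = 3.2895 × 10^5
Step-3 factor = 3.2895 × 10^5 / 11719 = 28.07
v = 11.8 mL / 28.07 = 0.420 mL

0.420 mL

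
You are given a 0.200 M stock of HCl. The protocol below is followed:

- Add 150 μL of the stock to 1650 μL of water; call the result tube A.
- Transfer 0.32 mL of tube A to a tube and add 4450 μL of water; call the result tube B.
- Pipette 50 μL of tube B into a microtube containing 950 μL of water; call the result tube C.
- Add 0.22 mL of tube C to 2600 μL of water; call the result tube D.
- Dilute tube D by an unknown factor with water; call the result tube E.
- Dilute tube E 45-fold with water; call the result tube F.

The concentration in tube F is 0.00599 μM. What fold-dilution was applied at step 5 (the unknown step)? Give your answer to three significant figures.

16.2-fold

Step 1: 150 μL + 1650 μL = 1800 μL total → factor 1800/150 = 12
Step 2: 0.32 mL + 4450 μL = 4.77 mL total → factor 4.77/0.32 = 14.906
Step 3: 50 μL + 950 μL = 1000 μL total → factor 1000/50 = 20
Step 4: 0.22 mL + 2600 μL = 2.82 mL total → factor 2.82/0.22 = 12.818
Step 5: unknown factor x
Step 6: 45-fold → factor 45
Product of known-step factors = 2.0636 × 10^6
Overall factor = 0.200 M / (0.00599 μM) = 3.3389 × 10^7
x = 3.3389 × 10^7 / 2.0636 × 10^6 = 16.2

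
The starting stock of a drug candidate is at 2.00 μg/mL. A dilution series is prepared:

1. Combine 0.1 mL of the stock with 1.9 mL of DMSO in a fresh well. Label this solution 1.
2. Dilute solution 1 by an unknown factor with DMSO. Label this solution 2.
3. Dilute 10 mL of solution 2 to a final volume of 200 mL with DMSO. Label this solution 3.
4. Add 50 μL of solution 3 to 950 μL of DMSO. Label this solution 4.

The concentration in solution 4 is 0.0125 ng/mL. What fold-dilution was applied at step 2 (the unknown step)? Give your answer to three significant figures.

20.0-fold

Step 1: 0.1 mL + 1.9 mL = 2 mL total → factor 2/0.1 = 20
Step 2: unknown factor x
Step 3: 10 mL brought to 200 mL → factor 200/10 = 20
Step 4: 50 μL + 950 μL = 1000 μL total → factor 1000/50 = 20
Product of known-step factors = 8000
Overall factor = 2.00 μg/mL / (0.0125 ng/mL) = 1.6 × 10^5
x = 1.6 × 10^5 / 8000 = 20.0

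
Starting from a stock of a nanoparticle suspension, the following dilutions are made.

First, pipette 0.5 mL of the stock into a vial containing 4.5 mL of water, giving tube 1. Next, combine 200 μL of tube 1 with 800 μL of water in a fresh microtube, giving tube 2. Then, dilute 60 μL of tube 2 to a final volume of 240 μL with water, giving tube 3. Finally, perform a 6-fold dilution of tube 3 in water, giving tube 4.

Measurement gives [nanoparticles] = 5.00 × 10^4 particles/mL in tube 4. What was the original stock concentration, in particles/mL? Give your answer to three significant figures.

Step 1: 0.5 mL + 4.5 mL = 5 mL total → factor 5/0.5 = 10
Step 2: 200 μL + 800 μL = 1000 μL total → factor 1000/200 = 5
Step 3: 60 μL brought to 240 μL → factor 240/60 = 4
Step 4: 6-fold → factor 6
Overall dilution factor = 10 × 5 × 4 × 6 = 1200
Stock = 5.00 × 10^4 particles/mL × 1200 = 6.00 × 10^7 particles/mL

6.00 × 10^7 particles/mL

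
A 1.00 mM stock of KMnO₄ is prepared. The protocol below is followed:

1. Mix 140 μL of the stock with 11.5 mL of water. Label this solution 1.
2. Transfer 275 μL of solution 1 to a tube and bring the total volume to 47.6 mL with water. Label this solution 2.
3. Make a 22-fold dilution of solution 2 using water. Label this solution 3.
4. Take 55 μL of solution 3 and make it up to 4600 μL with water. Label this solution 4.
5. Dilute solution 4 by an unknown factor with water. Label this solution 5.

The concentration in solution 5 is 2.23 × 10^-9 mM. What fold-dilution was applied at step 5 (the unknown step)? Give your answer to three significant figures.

16.9-fold

Step 1: 140 μL + 11.5 mL = 11640 μL total → factor 11640/140 = 83.143
Step 2: 275 μL brought to 47.6 mL → factor 47600/275 = 173.09
Step 3: 22-fold → factor 22
Step 4: 55 μL brought to 4600 μL → factor 4600/55 = 83.636
Step 5: unknown factor x
Product of known-step factors = 2.648 × 10^7
Overall factor = 1.00 mM / (2.23 × 10^-9 mM) = 4.4843 × 10^8
x = 4.4843 × 10^8 / 2.648 × 10^7 = 16.9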